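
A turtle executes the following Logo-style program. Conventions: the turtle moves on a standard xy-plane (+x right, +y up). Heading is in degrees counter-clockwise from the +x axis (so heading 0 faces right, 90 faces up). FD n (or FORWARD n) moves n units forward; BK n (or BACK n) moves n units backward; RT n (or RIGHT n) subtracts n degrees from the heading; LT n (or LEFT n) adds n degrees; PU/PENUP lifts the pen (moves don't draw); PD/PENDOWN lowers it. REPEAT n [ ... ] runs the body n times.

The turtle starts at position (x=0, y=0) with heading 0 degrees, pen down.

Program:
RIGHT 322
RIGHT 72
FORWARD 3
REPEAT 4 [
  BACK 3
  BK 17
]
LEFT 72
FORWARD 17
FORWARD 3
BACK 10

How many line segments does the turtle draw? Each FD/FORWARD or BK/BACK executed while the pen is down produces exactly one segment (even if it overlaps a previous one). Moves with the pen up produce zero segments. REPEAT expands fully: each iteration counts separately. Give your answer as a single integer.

Executing turtle program step by step:
Start: pos=(0,0), heading=0, pen down
RT 322: heading 0 -> 38
RT 72: heading 38 -> 326
FD 3: (0,0) -> (2.487,-1.678) [heading=326, draw]
REPEAT 4 [
  -- iteration 1/4 --
  BK 3: (2.487,-1.678) -> (0,0) [heading=326, draw]
  BK 17: (0,0) -> (-14.094,9.506) [heading=326, draw]
  -- iteration 2/4 --
  BK 3: (-14.094,9.506) -> (-16.581,11.184) [heading=326, draw]
  BK 17: (-16.581,11.184) -> (-30.674,20.69) [heading=326, draw]
  -- iteration 3/4 --
  BK 3: (-30.674,20.69) -> (-33.162,22.368) [heading=326, draw]
  BK 17: (-33.162,22.368) -> (-47.255,31.874) [heading=326, draw]
  -- iteration 4/4 --
  BK 3: (-47.255,31.874) -> (-49.742,33.552) [heading=326, draw]
  BK 17: (-49.742,33.552) -> (-63.836,43.058) [heading=326, draw]
]
LT 72: heading 326 -> 38
FD 17: (-63.836,43.058) -> (-50.44,53.524) [heading=38, draw]
FD 3: (-50.44,53.524) -> (-48.076,55.371) [heading=38, draw]
BK 10: (-48.076,55.371) -> (-55.956,49.214) [heading=38, draw]
Final: pos=(-55.956,49.214), heading=38, 12 segment(s) drawn
Segments drawn: 12

Answer: 12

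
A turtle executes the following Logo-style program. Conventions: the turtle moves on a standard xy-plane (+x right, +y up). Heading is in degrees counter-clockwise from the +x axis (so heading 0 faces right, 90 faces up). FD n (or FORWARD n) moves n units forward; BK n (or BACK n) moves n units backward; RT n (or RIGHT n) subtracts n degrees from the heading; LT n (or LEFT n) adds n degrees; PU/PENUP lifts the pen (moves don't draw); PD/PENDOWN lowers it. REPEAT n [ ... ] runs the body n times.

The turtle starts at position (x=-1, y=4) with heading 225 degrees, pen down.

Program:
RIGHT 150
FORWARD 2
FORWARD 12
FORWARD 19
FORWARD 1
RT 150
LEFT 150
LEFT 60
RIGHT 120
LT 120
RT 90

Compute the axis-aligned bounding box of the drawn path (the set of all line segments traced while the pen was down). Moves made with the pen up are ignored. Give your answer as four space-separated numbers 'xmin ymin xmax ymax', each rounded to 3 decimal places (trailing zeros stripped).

Executing turtle program step by step:
Start: pos=(-1,4), heading=225, pen down
RT 150: heading 225 -> 75
FD 2: (-1,4) -> (-0.482,5.932) [heading=75, draw]
FD 12: (-0.482,5.932) -> (2.623,17.523) [heading=75, draw]
FD 19: (2.623,17.523) -> (7.541,35.876) [heading=75, draw]
FD 1: (7.541,35.876) -> (7.8,36.841) [heading=75, draw]
RT 150: heading 75 -> 285
LT 150: heading 285 -> 75
LT 60: heading 75 -> 135
RT 120: heading 135 -> 15
LT 120: heading 15 -> 135
RT 90: heading 135 -> 45
Final: pos=(7.8,36.841), heading=45, 4 segment(s) drawn

Segment endpoints: x in {-1, -0.482, 2.623, 7.541, 7.8}, y in {4, 5.932, 17.523, 35.876, 36.841}
xmin=-1, ymin=4, xmax=7.8, ymax=36.841

Answer: -1 4 7.8 36.841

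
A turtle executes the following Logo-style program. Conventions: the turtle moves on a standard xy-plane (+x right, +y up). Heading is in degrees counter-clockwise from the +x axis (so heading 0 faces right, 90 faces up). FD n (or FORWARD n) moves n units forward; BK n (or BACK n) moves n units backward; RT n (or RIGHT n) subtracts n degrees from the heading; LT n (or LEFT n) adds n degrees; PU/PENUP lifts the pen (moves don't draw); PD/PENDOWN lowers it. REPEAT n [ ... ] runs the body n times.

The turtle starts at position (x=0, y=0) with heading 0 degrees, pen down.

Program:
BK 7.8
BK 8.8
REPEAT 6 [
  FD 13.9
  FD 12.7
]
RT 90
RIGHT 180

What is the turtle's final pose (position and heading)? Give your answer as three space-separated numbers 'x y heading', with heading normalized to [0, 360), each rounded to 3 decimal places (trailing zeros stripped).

Executing turtle program step by step:
Start: pos=(0,0), heading=0, pen down
BK 7.8: (0,0) -> (-7.8,0) [heading=0, draw]
BK 8.8: (-7.8,0) -> (-16.6,0) [heading=0, draw]
REPEAT 6 [
  -- iteration 1/6 --
  FD 13.9: (-16.6,0) -> (-2.7,0) [heading=0, draw]
  FD 12.7: (-2.7,0) -> (10,0) [heading=0, draw]
  -- iteration 2/6 --
  FD 13.9: (10,0) -> (23.9,0) [heading=0, draw]
  FD 12.7: (23.9,0) -> (36.6,0) [heading=0, draw]
  -- iteration 3/6 --
  FD 13.9: (36.6,0) -> (50.5,0) [heading=0, draw]
  FD 12.7: (50.5,0) -> (63.2,0) [heading=0, draw]
  -- iteration 4/6 --
  FD 13.9: (63.2,0) -> (77.1,0) [heading=0, draw]
  FD 12.7: (77.1,0) -> (89.8,0) [heading=0, draw]
  -- iteration 5/6 --
  FD 13.9: (89.8,0) -> (103.7,0) [heading=0, draw]
  FD 12.7: (103.7,0) -> (116.4,0) [heading=0, draw]
  -- iteration 6/6 --
  FD 13.9: (116.4,0) -> (130.3,0) [heading=0, draw]
  FD 12.7: (130.3,0) -> (143,0) [heading=0, draw]
]
RT 90: heading 0 -> 270
RT 180: heading 270 -> 90
Final: pos=(143,0), heading=90, 14 segment(s) drawn

Answer: 143 0 90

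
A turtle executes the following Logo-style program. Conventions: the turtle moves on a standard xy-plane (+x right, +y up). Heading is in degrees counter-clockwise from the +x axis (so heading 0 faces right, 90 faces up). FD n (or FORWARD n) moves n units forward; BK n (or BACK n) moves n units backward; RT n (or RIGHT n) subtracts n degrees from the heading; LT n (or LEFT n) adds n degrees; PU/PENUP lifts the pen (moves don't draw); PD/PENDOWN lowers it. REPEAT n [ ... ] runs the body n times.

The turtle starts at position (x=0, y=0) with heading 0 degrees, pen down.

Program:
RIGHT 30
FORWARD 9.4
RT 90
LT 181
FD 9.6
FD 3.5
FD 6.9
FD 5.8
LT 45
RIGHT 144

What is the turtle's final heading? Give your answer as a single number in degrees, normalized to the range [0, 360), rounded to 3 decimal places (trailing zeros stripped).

Executing turtle program step by step:
Start: pos=(0,0), heading=0, pen down
RT 30: heading 0 -> 330
FD 9.4: (0,0) -> (8.141,-4.7) [heading=330, draw]
RT 90: heading 330 -> 240
LT 181: heading 240 -> 61
FD 9.6: (8.141,-4.7) -> (12.795,3.696) [heading=61, draw]
FD 3.5: (12.795,3.696) -> (14.492,6.758) [heading=61, draw]
FD 6.9: (14.492,6.758) -> (17.837,12.792) [heading=61, draw]
FD 5.8: (17.837,12.792) -> (20.649,17.865) [heading=61, draw]
LT 45: heading 61 -> 106
RT 144: heading 106 -> 322
Final: pos=(20.649,17.865), heading=322, 5 segment(s) drawn

Answer: 322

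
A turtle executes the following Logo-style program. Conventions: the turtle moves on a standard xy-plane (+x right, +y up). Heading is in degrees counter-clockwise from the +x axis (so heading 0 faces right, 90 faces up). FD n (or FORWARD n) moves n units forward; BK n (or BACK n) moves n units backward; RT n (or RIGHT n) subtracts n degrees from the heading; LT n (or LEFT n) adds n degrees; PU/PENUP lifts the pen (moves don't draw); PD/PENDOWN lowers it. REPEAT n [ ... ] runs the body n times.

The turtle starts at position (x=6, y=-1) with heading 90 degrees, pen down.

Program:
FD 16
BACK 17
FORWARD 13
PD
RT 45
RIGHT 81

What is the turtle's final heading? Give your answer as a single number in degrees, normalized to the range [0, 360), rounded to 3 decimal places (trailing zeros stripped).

Executing turtle program step by step:
Start: pos=(6,-1), heading=90, pen down
FD 16: (6,-1) -> (6,15) [heading=90, draw]
BK 17: (6,15) -> (6,-2) [heading=90, draw]
FD 13: (6,-2) -> (6,11) [heading=90, draw]
PD: pen down
RT 45: heading 90 -> 45
RT 81: heading 45 -> 324
Final: pos=(6,11), heading=324, 3 segment(s) drawn

Answer: 324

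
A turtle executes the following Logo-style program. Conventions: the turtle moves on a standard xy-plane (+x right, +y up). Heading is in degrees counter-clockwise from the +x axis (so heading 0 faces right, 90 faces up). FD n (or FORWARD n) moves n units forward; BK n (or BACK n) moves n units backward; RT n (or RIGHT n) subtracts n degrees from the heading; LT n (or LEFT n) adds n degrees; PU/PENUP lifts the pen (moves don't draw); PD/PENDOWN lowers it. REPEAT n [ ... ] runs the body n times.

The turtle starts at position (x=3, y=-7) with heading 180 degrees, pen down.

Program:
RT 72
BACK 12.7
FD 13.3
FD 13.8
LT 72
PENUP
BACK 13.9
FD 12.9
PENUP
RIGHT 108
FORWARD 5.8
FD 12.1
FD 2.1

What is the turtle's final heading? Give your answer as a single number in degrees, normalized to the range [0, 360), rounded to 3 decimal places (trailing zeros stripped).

Answer: 72

Derivation:
Executing turtle program step by step:
Start: pos=(3,-7), heading=180, pen down
RT 72: heading 180 -> 108
BK 12.7: (3,-7) -> (6.925,-19.078) [heading=108, draw]
FD 13.3: (6.925,-19.078) -> (2.815,-6.429) [heading=108, draw]
FD 13.8: (2.815,-6.429) -> (-1.45,6.695) [heading=108, draw]
LT 72: heading 108 -> 180
PU: pen up
BK 13.9: (-1.45,6.695) -> (12.45,6.695) [heading=180, move]
FD 12.9: (12.45,6.695) -> (-0.45,6.695) [heading=180, move]
PU: pen up
RT 108: heading 180 -> 72
FD 5.8: (-0.45,6.695) -> (1.342,12.211) [heading=72, move]
FD 12.1: (1.342,12.211) -> (5.082,23.719) [heading=72, move]
FD 2.1: (5.082,23.719) -> (5.73,25.716) [heading=72, move]
Final: pos=(5.73,25.716), heading=72, 3 segment(s) drawn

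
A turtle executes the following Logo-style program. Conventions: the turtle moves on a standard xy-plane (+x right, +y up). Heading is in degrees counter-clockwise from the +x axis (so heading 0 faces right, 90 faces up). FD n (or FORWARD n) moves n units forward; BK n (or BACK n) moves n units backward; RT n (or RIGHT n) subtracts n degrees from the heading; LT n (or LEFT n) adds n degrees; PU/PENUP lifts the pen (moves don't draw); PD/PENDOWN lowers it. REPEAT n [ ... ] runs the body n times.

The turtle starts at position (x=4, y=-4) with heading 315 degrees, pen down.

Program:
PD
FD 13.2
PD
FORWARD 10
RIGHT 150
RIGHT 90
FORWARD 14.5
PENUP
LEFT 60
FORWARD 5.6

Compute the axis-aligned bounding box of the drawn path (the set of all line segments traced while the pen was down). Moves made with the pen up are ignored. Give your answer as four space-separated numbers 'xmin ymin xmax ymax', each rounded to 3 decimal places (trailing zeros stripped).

Executing turtle program step by step:
Start: pos=(4,-4), heading=315, pen down
PD: pen down
FD 13.2: (4,-4) -> (13.334,-13.334) [heading=315, draw]
PD: pen down
FD 10: (13.334,-13.334) -> (20.405,-20.405) [heading=315, draw]
RT 150: heading 315 -> 165
RT 90: heading 165 -> 75
FD 14.5: (20.405,-20.405) -> (24.158,-6.399) [heading=75, draw]
PU: pen up
LT 60: heading 75 -> 135
FD 5.6: (24.158,-6.399) -> (20.198,-2.439) [heading=135, move]
Final: pos=(20.198,-2.439), heading=135, 3 segment(s) drawn

Segment endpoints: x in {4, 13.334, 20.405, 24.158}, y in {-20.405, -13.334, -6.399, -4}
xmin=4, ymin=-20.405, xmax=24.158, ymax=-4

Answer: 4 -20.405 24.158 -4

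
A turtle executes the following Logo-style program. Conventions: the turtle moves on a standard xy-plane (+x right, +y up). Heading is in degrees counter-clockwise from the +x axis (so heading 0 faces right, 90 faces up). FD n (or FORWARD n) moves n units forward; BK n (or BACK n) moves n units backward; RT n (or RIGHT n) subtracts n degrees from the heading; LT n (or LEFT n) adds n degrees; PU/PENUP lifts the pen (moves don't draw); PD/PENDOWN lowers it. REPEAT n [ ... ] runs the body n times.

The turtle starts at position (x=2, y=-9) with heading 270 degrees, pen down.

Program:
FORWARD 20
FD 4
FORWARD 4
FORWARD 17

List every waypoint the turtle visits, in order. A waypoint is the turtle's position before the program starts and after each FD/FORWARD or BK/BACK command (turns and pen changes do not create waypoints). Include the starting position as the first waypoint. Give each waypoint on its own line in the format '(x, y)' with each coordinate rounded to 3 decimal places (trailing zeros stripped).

Executing turtle program step by step:
Start: pos=(2,-9), heading=270, pen down
FD 20: (2,-9) -> (2,-29) [heading=270, draw]
FD 4: (2,-29) -> (2,-33) [heading=270, draw]
FD 4: (2,-33) -> (2,-37) [heading=270, draw]
FD 17: (2,-37) -> (2,-54) [heading=270, draw]
Final: pos=(2,-54), heading=270, 4 segment(s) drawn
Waypoints (5 total):
(2, -9)
(2, -29)
(2, -33)
(2, -37)
(2, -54)

Answer: (2, -9)
(2, -29)
(2, -33)
(2, -37)
(2, -54)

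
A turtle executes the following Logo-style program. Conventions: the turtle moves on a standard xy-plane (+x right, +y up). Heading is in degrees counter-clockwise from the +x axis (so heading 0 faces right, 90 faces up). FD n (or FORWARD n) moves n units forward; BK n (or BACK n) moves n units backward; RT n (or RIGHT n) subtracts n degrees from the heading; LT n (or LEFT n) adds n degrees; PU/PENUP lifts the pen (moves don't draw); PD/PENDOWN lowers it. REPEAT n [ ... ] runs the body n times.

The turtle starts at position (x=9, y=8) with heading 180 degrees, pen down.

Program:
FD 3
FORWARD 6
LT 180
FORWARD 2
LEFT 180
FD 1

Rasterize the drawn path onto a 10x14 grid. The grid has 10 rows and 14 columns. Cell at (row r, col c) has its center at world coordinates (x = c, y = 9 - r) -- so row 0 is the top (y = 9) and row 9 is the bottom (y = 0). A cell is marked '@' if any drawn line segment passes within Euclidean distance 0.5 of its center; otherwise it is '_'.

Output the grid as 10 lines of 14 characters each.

Answer: ______________
@@@@@@@@@@____
______________
______________
______________
______________
______________
______________
______________
______________

Derivation:
Segment 0: (9,8) -> (6,8)
Segment 1: (6,8) -> (0,8)
Segment 2: (0,8) -> (2,8)
Segment 3: (2,8) -> (1,8)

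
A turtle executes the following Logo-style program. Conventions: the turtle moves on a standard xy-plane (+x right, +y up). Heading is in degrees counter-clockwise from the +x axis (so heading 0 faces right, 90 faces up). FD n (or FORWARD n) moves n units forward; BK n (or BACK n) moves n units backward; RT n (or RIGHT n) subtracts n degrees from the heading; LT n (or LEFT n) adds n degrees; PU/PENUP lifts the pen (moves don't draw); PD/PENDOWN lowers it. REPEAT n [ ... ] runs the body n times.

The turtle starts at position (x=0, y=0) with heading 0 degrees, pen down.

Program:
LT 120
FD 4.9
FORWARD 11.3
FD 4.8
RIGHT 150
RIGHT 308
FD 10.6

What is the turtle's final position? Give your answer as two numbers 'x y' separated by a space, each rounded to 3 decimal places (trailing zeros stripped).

Executing turtle program step by step:
Start: pos=(0,0), heading=0, pen down
LT 120: heading 0 -> 120
FD 4.9: (0,0) -> (-2.45,4.244) [heading=120, draw]
FD 11.3: (-2.45,4.244) -> (-8.1,14.03) [heading=120, draw]
FD 4.8: (-8.1,14.03) -> (-10.5,18.187) [heading=120, draw]
RT 150: heading 120 -> 330
RT 308: heading 330 -> 22
FD 10.6: (-10.5,18.187) -> (-0.672,22.157) [heading=22, draw]
Final: pos=(-0.672,22.157), heading=22, 4 segment(s) drawn

Answer: -0.672 22.157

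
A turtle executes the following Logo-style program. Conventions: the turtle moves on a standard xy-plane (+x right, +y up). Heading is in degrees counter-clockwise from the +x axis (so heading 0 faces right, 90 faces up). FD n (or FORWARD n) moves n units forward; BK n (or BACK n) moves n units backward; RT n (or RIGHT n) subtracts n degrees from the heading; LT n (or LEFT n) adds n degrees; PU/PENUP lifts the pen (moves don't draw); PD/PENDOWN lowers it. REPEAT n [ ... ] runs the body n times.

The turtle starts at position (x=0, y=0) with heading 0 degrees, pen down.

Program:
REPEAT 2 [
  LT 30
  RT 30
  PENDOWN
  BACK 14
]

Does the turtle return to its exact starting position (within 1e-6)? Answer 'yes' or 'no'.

Answer: no

Derivation:
Executing turtle program step by step:
Start: pos=(0,0), heading=0, pen down
REPEAT 2 [
  -- iteration 1/2 --
  LT 30: heading 0 -> 30
  RT 30: heading 30 -> 0
  PD: pen down
  BK 14: (0,0) -> (-14,0) [heading=0, draw]
  -- iteration 2/2 --
  LT 30: heading 0 -> 30
  RT 30: heading 30 -> 0
  PD: pen down
  BK 14: (-14,0) -> (-28,0) [heading=0, draw]
]
Final: pos=(-28,0), heading=0, 2 segment(s) drawn

Start position: (0, 0)
Final position: (-28, 0)
Distance = 28; >= 1e-6 -> NOT closed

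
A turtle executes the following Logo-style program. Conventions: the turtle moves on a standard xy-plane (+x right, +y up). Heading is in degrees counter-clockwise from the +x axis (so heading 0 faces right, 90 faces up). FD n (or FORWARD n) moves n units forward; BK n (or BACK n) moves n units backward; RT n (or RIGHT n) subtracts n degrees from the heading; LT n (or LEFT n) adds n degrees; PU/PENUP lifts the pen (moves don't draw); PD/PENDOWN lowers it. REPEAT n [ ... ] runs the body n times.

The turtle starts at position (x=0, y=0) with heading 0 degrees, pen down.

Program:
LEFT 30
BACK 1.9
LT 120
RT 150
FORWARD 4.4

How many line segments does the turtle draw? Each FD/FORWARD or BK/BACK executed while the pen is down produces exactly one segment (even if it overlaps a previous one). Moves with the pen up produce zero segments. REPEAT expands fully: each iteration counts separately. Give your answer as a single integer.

Answer: 2

Derivation:
Executing turtle program step by step:
Start: pos=(0,0), heading=0, pen down
LT 30: heading 0 -> 30
BK 1.9: (0,0) -> (-1.645,-0.95) [heading=30, draw]
LT 120: heading 30 -> 150
RT 150: heading 150 -> 0
FD 4.4: (-1.645,-0.95) -> (2.755,-0.95) [heading=0, draw]
Final: pos=(2.755,-0.95), heading=0, 2 segment(s) drawn
Segments drawn: 2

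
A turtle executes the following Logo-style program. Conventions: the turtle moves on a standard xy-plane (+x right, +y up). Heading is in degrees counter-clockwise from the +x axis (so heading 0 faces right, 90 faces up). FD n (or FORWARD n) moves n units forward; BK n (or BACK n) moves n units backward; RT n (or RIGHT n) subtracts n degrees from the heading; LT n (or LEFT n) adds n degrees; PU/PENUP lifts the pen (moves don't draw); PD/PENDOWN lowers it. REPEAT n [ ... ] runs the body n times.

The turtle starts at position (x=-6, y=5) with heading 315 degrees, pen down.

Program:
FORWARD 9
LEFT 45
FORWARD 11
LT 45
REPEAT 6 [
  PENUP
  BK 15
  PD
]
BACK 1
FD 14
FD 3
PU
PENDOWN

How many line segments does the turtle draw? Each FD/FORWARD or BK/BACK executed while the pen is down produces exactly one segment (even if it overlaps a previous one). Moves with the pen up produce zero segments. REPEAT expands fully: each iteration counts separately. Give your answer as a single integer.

Answer: 5

Derivation:
Executing turtle program step by step:
Start: pos=(-6,5), heading=315, pen down
FD 9: (-6,5) -> (0.364,-1.364) [heading=315, draw]
LT 45: heading 315 -> 0
FD 11: (0.364,-1.364) -> (11.364,-1.364) [heading=0, draw]
LT 45: heading 0 -> 45
REPEAT 6 [
  -- iteration 1/6 --
  PU: pen up
  BK 15: (11.364,-1.364) -> (0.757,-11.971) [heading=45, move]
  PD: pen down
  -- iteration 2/6 --
  PU: pen up
  BK 15: (0.757,-11.971) -> (-9.849,-22.577) [heading=45, move]
  PD: pen down
  -- iteration 3/6 --
  PU: pen up
  BK 15: (-9.849,-22.577) -> (-20.456,-33.184) [heading=45, move]
  PD: pen down
  -- iteration 4/6 --
  PU: pen up
  BK 15: (-20.456,-33.184) -> (-31.062,-43.79) [heading=45, move]
  PD: pen down
  -- iteration 5/6 --
  PU: pen up
  BK 15: (-31.062,-43.79) -> (-41.669,-54.397) [heading=45, move]
  PD: pen down
  -- iteration 6/6 --
  PU: pen up
  BK 15: (-41.669,-54.397) -> (-52.276,-65.004) [heading=45, move]
  PD: pen down
]
BK 1: (-52.276,-65.004) -> (-52.983,-65.711) [heading=45, draw]
FD 14: (-52.983,-65.711) -> (-43.083,-55.811) [heading=45, draw]
FD 3: (-43.083,-55.811) -> (-40.962,-53.69) [heading=45, draw]
PU: pen up
PD: pen down
Final: pos=(-40.962,-53.69), heading=45, 5 segment(s) drawn
Segments drawn: 5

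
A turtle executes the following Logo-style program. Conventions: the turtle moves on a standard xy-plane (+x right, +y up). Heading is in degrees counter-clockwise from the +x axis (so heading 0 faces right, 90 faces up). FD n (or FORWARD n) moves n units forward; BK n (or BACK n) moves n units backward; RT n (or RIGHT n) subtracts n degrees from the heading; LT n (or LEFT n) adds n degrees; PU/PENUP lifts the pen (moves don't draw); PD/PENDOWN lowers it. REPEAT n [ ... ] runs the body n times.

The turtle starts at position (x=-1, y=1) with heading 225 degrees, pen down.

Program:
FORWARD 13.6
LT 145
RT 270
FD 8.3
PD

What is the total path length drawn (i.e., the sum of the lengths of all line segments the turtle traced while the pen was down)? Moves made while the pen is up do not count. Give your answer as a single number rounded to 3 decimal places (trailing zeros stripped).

Answer: 21.9

Derivation:
Executing turtle program step by step:
Start: pos=(-1,1), heading=225, pen down
FD 13.6: (-1,1) -> (-10.617,-8.617) [heading=225, draw]
LT 145: heading 225 -> 10
RT 270: heading 10 -> 100
FD 8.3: (-10.617,-8.617) -> (-12.058,-0.443) [heading=100, draw]
PD: pen down
Final: pos=(-12.058,-0.443), heading=100, 2 segment(s) drawn

Segment lengths:
  seg 1: (-1,1) -> (-10.617,-8.617), length = 13.6
  seg 2: (-10.617,-8.617) -> (-12.058,-0.443), length = 8.3
Total = 21.9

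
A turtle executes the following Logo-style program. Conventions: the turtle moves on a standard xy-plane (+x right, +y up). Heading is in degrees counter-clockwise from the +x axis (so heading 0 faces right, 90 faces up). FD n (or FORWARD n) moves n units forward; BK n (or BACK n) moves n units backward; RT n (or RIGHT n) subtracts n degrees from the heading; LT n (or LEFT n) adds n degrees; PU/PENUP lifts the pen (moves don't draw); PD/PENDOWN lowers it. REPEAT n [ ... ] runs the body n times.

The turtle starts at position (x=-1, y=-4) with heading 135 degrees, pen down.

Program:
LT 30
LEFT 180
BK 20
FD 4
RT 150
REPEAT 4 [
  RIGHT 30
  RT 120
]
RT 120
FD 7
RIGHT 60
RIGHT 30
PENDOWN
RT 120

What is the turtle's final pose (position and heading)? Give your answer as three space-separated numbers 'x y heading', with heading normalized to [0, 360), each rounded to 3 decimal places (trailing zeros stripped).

Executing turtle program step by step:
Start: pos=(-1,-4), heading=135, pen down
LT 30: heading 135 -> 165
LT 180: heading 165 -> 345
BK 20: (-1,-4) -> (-20.319,1.176) [heading=345, draw]
FD 4: (-20.319,1.176) -> (-16.455,0.141) [heading=345, draw]
RT 150: heading 345 -> 195
REPEAT 4 [
  -- iteration 1/4 --
  RT 30: heading 195 -> 165
  RT 120: heading 165 -> 45
  -- iteration 2/4 --
  RT 30: heading 45 -> 15
  RT 120: heading 15 -> 255
  -- iteration 3/4 --
  RT 30: heading 255 -> 225
  RT 120: heading 225 -> 105
  -- iteration 4/4 --
  RT 30: heading 105 -> 75
  RT 120: heading 75 -> 315
]
RT 120: heading 315 -> 195
FD 7: (-16.455,0.141) -> (-23.216,-1.671) [heading=195, draw]
RT 60: heading 195 -> 135
RT 30: heading 135 -> 105
PD: pen down
RT 120: heading 105 -> 345
Final: pos=(-23.216,-1.671), heading=345, 3 segment(s) drawn

Answer: -23.216 -1.671 345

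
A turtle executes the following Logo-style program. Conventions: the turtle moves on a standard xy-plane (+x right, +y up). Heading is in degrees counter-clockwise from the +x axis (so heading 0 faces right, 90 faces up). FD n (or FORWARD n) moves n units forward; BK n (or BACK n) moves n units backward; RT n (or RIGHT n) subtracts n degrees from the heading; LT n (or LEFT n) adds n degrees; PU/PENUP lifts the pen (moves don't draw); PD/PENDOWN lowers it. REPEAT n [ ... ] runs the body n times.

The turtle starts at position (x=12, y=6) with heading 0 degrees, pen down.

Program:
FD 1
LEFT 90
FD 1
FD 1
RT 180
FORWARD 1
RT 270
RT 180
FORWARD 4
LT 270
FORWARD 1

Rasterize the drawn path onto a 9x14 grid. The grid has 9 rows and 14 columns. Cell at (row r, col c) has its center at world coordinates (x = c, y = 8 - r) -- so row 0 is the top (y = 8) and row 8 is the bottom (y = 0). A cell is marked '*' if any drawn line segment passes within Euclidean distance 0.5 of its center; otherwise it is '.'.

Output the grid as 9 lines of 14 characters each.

Answer: .........*...*
.........*****
............**
..............
..............
..............
..............
..............
..............

Derivation:
Segment 0: (12,6) -> (13,6)
Segment 1: (13,6) -> (13,7)
Segment 2: (13,7) -> (13,8)
Segment 3: (13,8) -> (13,7)
Segment 4: (13,7) -> (9,7)
Segment 5: (9,7) -> (9,8)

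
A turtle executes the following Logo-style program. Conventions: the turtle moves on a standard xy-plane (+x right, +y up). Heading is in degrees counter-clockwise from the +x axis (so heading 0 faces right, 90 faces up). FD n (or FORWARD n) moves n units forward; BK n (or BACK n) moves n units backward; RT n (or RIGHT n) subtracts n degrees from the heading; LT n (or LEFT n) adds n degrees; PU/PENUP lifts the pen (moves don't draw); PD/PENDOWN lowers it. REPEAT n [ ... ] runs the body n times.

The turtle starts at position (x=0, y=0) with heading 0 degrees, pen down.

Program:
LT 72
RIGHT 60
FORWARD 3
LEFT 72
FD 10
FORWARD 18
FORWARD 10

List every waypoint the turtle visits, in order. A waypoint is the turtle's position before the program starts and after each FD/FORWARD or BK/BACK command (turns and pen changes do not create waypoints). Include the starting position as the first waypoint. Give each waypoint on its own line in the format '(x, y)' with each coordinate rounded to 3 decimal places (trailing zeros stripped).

Answer: (0, 0)
(2.934, 0.624)
(3.98, 10.569)
(5.861, 28.47)
(6.907, 38.416)

Derivation:
Executing turtle program step by step:
Start: pos=(0,0), heading=0, pen down
LT 72: heading 0 -> 72
RT 60: heading 72 -> 12
FD 3: (0,0) -> (2.934,0.624) [heading=12, draw]
LT 72: heading 12 -> 84
FD 10: (2.934,0.624) -> (3.98,10.569) [heading=84, draw]
FD 18: (3.98,10.569) -> (5.861,28.47) [heading=84, draw]
FD 10: (5.861,28.47) -> (6.907,38.416) [heading=84, draw]
Final: pos=(6.907,38.416), heading=84, 4 segment(s) drawn
Waypoints (5 total):
(0, 0)
(2.934, 0.624)
(3.98, 10.569)
(5.861, 28.47)
(6.907, 38.416)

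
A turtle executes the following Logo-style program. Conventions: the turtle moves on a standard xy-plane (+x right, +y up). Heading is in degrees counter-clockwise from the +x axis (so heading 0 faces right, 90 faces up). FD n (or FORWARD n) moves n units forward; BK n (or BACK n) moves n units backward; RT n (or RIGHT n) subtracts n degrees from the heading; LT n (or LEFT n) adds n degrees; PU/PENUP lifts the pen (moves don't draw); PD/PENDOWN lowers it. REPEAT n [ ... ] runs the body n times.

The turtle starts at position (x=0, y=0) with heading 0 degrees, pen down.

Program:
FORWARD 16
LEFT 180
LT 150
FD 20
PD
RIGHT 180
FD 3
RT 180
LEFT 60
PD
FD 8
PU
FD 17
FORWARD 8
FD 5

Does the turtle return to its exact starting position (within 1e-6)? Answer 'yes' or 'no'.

Executing turtle program step by step:
Start: pos=(0,0), heading=0, pen down
FD 16: (0,0) -> (16,0) [heading=0, draw]
LT 180: heading 0 -> 180
LT 150: heading 180 -> 330
FD 20: (16,0) -> (33.321,-10) [heading=330, draw]
PD: pen down
RT 180: heading 330 -> 150
FD 3: (33.321,-10) -> (30.722,-8.5) [heading=150, draw]
RT 180: heading 150 -> 330
LT 60: heading 330 -> 30
PD: pen down
FD 8: (30.722,-8.5) -> (37.651,-4.5) [heading=30, draw]
PU: pen up
FD 17: (37.651,-4.5) -> (52.373,4) [heading=30, move]
FD 8: (52.373,4) -> (59.301,8) [heading=30, move]
FD 5: (59.301,8) -> (63.631,10.5) [heading=30, move]
Final: pos=(63.631,10.5), heading=30, 4 segment(s) drawn

Start position: (0, 0)
Final position: (63.631, 10.5)
Distance = 64.492; >= 1e-6 -> NOT closed

Answer: no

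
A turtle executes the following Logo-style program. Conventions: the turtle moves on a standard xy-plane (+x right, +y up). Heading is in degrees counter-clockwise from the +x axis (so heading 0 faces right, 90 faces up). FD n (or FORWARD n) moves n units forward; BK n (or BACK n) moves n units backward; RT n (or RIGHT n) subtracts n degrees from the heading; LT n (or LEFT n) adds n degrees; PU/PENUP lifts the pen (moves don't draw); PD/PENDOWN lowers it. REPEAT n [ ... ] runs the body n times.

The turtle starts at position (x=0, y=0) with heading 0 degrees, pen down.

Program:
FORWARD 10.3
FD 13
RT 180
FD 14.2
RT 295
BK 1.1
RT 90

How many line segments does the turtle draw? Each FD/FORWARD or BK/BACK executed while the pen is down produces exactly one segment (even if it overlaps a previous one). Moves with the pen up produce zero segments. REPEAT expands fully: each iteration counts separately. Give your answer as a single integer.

Answer: 4

Derivation:
Executing turtle program step by step:
Start: pos=(0,0), heading=0, pen down
FD 10.3: (0,0) -> (10.3,0) [heading=0, draw]
FD 13: (10.3,0) -> (23.3,0) [heading=0, draw]
RT 180: heading 0 -> 180
FD 14.2: (23.3,0) -> (9.1,0) [heading=180, draw]
RT 295: heading 180 -> 245
BK 1.1: (9.1,0) -> (9.565,0.997) [heading=245, draw]
RT 90: heading 245 -> 155
Final: pos=(9.565,0.997), heading=155, 4 segment(s) drawn
Segments drawn: 4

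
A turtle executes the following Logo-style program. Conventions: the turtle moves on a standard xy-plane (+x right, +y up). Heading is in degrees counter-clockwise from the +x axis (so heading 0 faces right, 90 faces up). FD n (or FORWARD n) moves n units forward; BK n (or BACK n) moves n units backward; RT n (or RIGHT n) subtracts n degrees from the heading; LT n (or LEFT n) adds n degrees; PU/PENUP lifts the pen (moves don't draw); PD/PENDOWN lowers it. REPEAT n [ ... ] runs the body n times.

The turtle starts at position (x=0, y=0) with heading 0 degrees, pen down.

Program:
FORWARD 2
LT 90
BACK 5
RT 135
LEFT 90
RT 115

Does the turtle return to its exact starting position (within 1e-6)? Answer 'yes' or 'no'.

Executing turtle program step by step:
Start: pos=(0,0), heading=0, pen down
FD 2: (0,0) -> (2,0) [heading=0, draw]
LT 90: heading 0 -> 90
BK 5: (2,0) -> (2,-5) [heading=90, draw]
RT 135: heading 90 -> 315
LT 90: heading 315 -> 45
RT 115: heading 45 -> 290
Final: pos=(2,-5), heading=290, 2 segment(s) drawn

Start position: (0, 0)
Final position: (2, -5)
Distance = 5.385; >= 1e-6 -> NOT closed

Answer: no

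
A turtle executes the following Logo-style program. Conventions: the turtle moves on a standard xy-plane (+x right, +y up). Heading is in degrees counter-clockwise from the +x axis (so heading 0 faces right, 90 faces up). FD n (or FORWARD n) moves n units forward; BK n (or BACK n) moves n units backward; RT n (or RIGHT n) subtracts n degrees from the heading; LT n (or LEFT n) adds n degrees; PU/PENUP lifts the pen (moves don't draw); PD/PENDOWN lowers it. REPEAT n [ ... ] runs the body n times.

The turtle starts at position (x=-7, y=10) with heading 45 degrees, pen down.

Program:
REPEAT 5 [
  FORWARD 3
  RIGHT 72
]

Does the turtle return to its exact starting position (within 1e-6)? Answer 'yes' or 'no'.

Executing turtle program step by step:
Start: pos=(-7,10), heading=45, pen down
REPEAT 5 [
  -- iteration 1/5 --
  FD 3: (-7,10) -> (-4.879,12.121) [heading=45, draw]
  RT 72: heading 45 -> 333
  -- iteration 2/5 --
  FD 3: (-4.879,12.121) -> (-2.206,10.759) [heading=333, draw]
  RT 72: heading 333 -> 261
  -- iteration 3/5 --
  FD 3: (-2.206,10.759) -> (-2.675,7.796) [heading=261, draw]
  RT 72: heading 261 -> 189
  -- iteration 4/5 --
  FD 3: (-2.675,7.796) -> (-5.638,7.327) [heading=189, draw]
  RT 72: heading 189 -> 117
  -- iteration 5/5 --
  FD 3: (-5.638,7.327) -> (-7,10) [heading=117, draw]
  RT 72: heading 117 -> 45
]
Final: pos=(-7,10), heading=45, 5 segment(s) drawn

Start position: (-7, 10)
Final position: (-7, 10)
Distance = 0; < 1e-6 -> CLOSED

Answer: yes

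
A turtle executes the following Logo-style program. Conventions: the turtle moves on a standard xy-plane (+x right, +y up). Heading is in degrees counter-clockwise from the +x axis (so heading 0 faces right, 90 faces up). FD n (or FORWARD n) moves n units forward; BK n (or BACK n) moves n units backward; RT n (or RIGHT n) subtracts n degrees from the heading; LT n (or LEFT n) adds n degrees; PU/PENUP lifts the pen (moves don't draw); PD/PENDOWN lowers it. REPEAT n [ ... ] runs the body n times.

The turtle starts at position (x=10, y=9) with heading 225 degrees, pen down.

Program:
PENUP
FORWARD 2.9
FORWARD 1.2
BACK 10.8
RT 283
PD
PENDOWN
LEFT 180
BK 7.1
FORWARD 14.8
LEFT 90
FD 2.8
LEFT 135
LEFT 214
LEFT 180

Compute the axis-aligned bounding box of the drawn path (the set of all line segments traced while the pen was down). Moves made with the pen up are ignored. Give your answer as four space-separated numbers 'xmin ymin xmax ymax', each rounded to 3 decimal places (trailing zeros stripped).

Answer: 8.283 7.716 18.5 20.268

Derivation:
Executing turtle program step by step:
Start: pos=(10,9), heading=225, pen down
PU: pen up
FD 2.9: (10,9) -> (7.949,6.949) [heading=225, move]
FD 1.2: (7.949,6.949) -> (7.101,6.101) [heading=225, move]
BK 10.8: (7.101,6.101) -> (14.738,13.738) [heading=225, move]
RT 283: heading 225 -> 302
PD: pen down
PD: pen down
LT 180: heading 302 -> 122
BK 7.1: (14.738,13.738) -> (18.5,7.716) [heading=122, draw]
FD 14.8: (18.5,7.716) -> (10.657,20.268) [heading=122, draw]
LT 90: heading 122 -> 212
FD 2.8: (10.657,20.268) -> (8.283,18.784) [heading=212, draw]
LT 135: heading 212 -> 347
LT 214: heading 347 -> 201
LT 180: heading 201 -> 21
Final: pos=(8.283,18.784), heading=21, 3 segment(s) drawn

Segment endpoints: x in {8.283, 10.657, 14.738, 18.5}, y in {7.716, 13.738, 18.784, 20.268}
xmin=8.283, ymin=7.716, xmax=18.5, ymax=20.268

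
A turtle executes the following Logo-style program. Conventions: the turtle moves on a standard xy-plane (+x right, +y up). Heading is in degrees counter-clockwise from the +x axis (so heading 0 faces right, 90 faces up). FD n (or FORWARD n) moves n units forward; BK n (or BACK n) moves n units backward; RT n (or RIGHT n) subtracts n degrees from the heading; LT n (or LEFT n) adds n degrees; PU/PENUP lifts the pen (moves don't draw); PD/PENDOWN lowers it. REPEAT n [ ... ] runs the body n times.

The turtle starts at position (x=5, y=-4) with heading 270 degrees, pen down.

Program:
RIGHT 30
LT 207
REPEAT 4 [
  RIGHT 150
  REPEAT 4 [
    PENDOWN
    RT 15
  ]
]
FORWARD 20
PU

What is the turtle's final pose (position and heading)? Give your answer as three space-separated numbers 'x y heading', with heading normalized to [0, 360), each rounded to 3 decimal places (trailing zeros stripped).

Executing turtle program step by step:
Start: pos=(5,-4), heading=270, pen down
RT 30: heading 270 -> 240
LT 207: heading 240 -> 87
REPEAT 4 [
  -- iteration 1/4 --
  RT 150: heading 87 -> 297
  REPEAT 4 [
    -- iteration 1/4 --
    PD: pen down
    RT 15: heading 297 -> 282
    -- iteration 2/4 --
    PD: pen down
    RT 15: heading 282 -> 267
    -- iteration 3/4 --
    PD: pen down
    RT 15: heading 267 -> 252
    -- iteration 4/4 --
    PD: pen down
    RT 15: heading 252 -> 237
  ]
  -- iteration 2/4 --
  RT 150: heading 237 -> 87
  REPEAT 4 [
    -- iteration 1/4 --
    PD: pen down
    RT 15: heading 87 -> 72
    -- iteration 2/4 --
    PD: pen down
    RT 15: heading 72 -> 57
    -- iteration 3/4 --
    PD: pen down
    RT 15: heading 57 -> 42
    -- iteration 4/4 --
    PD: pen down
    RT 15: heading 42 -> 27
  ]
  -- iteration 3/4 --
  RT 150: heading 27 -> 237
  REPEAT 4 [
    -- iteration 1/4 --
    PD: pen down
    RT 15: heading 237 -> 222
    -- iteration 2/4 --
    PD: pen down
    RT 15: heading 222 -> 207
    -- iteration 3/4 --
    PD: pen down
    RT 15: heading 207 -> 192
    -- iteration 4/4 --
    PD: pen down
    RT 15: heading 192 -> 177
  ]
  -- iteration 4/4 --
  RT 150: heading 177 -> 27
  REPEAT 4 [
    -- iteration 1/4 --
    PD: pen down
    RT 15: heading 27 -> 12
    -- iteration 2/4 --
    PD: pen down
    RT 15: heading 12 -> 357
    -- iteration 3/4 --
    PD: pen down
    RT 15: heading 357 -> 342
    -- iteration 4/4 --
    PD: pen down
    RT 15: heading 342 -> 327
  ]
]
FD 20: (5,-4) -> (21.773,-14.893) [heading=327, draw]
PU: pen up
Final: pos=(21.773,-14.893), heading=327, 1 segment(s) drawn

Answer: 21.773 -14.893 327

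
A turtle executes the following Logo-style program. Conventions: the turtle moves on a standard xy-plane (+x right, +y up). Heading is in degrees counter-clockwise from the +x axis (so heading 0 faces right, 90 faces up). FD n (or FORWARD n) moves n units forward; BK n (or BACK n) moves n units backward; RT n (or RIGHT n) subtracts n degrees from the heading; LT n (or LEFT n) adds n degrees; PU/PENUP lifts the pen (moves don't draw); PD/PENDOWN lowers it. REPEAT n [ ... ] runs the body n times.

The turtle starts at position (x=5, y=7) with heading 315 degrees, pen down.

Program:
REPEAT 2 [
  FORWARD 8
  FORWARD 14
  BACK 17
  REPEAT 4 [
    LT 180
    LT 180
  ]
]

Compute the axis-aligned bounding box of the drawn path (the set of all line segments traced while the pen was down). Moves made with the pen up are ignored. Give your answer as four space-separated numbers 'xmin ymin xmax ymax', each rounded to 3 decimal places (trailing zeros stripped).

Executing turtle program step by step:
Start: pos=(5,7), heading=315, pen down
REPEAT 2 [
  -- iteration 1/2 --
  FD 8: (5,7) -> (10.657,1.343) [heading=315, draw]
  FD 14: (10.657,1.343) -> (20.556,-8.556) [heading=315, draw]
  BK 17: (20.556,-8.556) -> (8.536,3.464) [heading=315, draw]
  REPEAT 4 [
    -- iteration 1/4 --
    LT 180: heading 315 -> 135
    LT 180: heading 135 -> 315
    -- iteration 2/4 --
    LT 180: heading 315 -> 135
    LT 180: heading 135 -> 315
    -- iteration 3/4 --
    LT 180: heading 315 -> 135
    LT 180: heading 135 -> 315
    -- iteration 4/4 --
    LT 180: heading 315 -> 135
    LT 180: heading 135 -> 315
  ]
  -- iteration 2/2 --
  FD 8: (8.536,3.464) -> (14.192,-2.192) [heading=315, draw]
  FD 14: (14.192,-2.192) -> (24.092,-12.092) [heading=315, draw]
  BK 17: (24.092,-12.092) -> (12.071,-0.071) [heading=315, draw]
  REPEAT 4 [
    -- iteration 1/4 --
    LT 180: heading 315 -> 135
    LT 180: heading 135 -> 315
    -- iteration 2/4 --
    LT 180: heading 315 -> 135
    LT 180: heading 135 -> 315
    -- iteration 3/4 --
    LT 180: heading 315 -> 135
    LT 180: heading 135 -> 315
    -- iteration 4/4 --
    LT 180: heading 315 -> 135
    LT 180: heading 135 -> 315
  ]
]
Final: pos=(12.071,-0.071), heading=315, 6 segment(s) drawn

Segment endpoints: x in {5, 8.536, 10.657, 12.071, 14.192, 20.556, 24.092}, y in {-12.092, -8.556, -2.192, -0.071, 1.343, 3.464, 7}
xmin=5, ymin=-12.092, xmax=24.092, ymax=7

Answer: 5 -12.092 24.092 7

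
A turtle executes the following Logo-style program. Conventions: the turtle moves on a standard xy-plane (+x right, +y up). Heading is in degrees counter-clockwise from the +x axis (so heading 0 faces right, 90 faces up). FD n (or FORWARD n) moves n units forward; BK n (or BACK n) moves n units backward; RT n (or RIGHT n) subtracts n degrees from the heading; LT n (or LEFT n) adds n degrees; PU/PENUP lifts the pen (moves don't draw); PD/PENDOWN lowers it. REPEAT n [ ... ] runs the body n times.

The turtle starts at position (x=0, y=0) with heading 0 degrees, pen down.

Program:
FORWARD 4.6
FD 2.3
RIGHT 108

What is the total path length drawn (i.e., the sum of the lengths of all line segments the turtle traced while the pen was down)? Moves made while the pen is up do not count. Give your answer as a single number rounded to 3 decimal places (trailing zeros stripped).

Executing turtle program step by step:
Start: pos=(0,0), heading=0, pen down
FD 4.6: (0,0) -> (4.6,0) [heading=0, draw]
FD 2.3: (4.6,0) -> (6.9,0) [heading=0, draw]
RT 108: heading 0 -> 252
Final: pos=(6.9,0), heading=252, 2 segment(s) drawn

Segment lengths:
  seg 1: (0,0) -> (4.6,0), length = 4.6
  seg 2: (4.6,0) -> (6.9,0), length = 2.3
Total = 6.9

Answer: 6.9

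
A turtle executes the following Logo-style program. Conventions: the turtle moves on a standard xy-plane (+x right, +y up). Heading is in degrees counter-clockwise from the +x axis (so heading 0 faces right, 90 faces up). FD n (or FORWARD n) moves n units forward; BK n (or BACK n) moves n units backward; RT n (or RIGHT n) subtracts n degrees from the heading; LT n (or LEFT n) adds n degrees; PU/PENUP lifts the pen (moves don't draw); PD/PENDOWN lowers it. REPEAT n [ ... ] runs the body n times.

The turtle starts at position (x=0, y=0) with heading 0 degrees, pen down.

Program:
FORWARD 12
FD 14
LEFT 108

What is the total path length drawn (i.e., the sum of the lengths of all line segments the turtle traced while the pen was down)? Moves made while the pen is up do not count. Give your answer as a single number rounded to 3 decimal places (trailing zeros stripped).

Answer: 26

Derivation:
Executing turtle program step by step:
Start: pos=(0,0), heading=0, pen down
FD 12: (0,0) -> (12,0) [heading=0, draw]
FD 14: (12,0) -> (26,0) [heading=0, draw]
LT 108: heading 0 -> 108
Final: pos=(26,0), heading=108, 2 segment(s) drawn

Segment lengths:
  seg 1: (0,0) -> (12,0), length = 12
  seg 2: (12,0) -> (26,0), length = 14
Total = 26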